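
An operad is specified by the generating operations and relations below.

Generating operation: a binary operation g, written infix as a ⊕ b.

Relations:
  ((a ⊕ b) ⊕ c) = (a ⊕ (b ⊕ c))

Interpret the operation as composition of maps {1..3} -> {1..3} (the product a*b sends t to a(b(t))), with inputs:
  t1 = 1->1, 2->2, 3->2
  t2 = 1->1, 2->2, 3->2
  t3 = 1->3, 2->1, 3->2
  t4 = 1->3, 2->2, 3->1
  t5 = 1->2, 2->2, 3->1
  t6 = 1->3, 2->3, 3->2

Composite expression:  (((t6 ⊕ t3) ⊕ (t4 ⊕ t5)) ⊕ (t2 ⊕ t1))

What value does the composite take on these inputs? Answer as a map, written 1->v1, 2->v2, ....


1->3, 2->3, 3->3

(t6 ⊕ t3) = 1->2, 2->3, 3->3
(t4 ⊕ t5) = 1->2, 2->2, 3->3
((t6 ⊕ t3) ⊕ (t4 ⊕ t5)) = 1->3, 2->3, 3->3
(t2 ⊕ t1) = 1->1, 2->2, 3->2
(((t6 ⊕ t3) ⊕ (t4 ⊕ t5)) ⊕ (t2 ⊕ t1)) = 1->3, 2->3, 3->3


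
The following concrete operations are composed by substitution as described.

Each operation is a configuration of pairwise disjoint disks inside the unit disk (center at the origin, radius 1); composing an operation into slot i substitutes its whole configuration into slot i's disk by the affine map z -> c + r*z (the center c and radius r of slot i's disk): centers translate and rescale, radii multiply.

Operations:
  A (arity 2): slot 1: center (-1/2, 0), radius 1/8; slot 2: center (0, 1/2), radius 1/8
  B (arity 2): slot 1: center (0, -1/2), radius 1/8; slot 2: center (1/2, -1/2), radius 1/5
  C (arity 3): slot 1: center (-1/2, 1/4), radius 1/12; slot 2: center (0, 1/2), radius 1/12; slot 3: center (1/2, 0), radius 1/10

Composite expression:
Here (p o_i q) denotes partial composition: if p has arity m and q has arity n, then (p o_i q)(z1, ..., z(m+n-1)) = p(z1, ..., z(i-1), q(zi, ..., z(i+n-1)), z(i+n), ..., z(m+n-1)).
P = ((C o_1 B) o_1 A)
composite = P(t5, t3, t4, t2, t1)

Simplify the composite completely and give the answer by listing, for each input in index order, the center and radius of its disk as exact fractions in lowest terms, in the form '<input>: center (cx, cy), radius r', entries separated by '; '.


t1: center (1/2, 0), radius 1/10; t2: center (0, 1/2), radius 1/12; t3: center (-1/2, 41/192), radius 1/768; t4: center (-11/24, 5/24), radius 1/60; t5: center (-97/192, 5/24), radius 1/768


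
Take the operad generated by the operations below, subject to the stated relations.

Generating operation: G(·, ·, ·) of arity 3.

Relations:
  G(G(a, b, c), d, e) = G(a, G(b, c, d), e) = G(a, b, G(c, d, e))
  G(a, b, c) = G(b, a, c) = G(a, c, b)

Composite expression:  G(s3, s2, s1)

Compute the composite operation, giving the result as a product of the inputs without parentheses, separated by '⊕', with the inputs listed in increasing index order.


s1 ⊕ s2 ⊕ s3

Both nesting and order wash out for G; what remains is which s's occur.
G(s3, s2, s1) reduces to s3 ⊕ s2 ⊕ s1
commutativity sorts the factors: s1 ⊕ s2 ⊕ s3


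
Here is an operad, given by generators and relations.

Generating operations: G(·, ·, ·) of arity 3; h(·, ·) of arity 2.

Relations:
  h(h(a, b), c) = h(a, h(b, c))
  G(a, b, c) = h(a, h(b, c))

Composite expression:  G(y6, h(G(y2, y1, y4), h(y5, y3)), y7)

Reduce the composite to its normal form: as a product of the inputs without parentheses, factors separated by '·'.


y6 · y2 · y1 · y4 · y5 · y3 · y7


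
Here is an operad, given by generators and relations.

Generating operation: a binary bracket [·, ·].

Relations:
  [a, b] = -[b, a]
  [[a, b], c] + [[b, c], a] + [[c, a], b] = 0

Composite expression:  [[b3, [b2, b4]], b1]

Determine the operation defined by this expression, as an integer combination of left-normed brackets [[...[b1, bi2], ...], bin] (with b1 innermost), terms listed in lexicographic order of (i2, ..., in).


[[[b1, b2], b4], b3] - [[[b1, b3], b2], b4] + [[[b1, b3], b4], b2] - [[[b1, b4], b2], b3]

Expand each bracket as ab - ba; the b1-initial words give the coefficients.
Composite bracket: [[b3, [b2, b4]], b1]
Each bracket splits as ab - ba, giving 8 signed words (2^3 = 8).
Coefficients come from the b1-initial words:
  b1b2b4b3 (sign +1) contributes +[[[b1, b2], b4], b3]
  b1b3b2b4 (sign -1) contributes -[[[b1, b3], b2], b4]
  b1b3b4b2 (sign +1) contributes +[[[b1, b3], b4], b2]
  b1b4b2b3 (sign -1) contributes -[[[b1, b4], b2], b3]


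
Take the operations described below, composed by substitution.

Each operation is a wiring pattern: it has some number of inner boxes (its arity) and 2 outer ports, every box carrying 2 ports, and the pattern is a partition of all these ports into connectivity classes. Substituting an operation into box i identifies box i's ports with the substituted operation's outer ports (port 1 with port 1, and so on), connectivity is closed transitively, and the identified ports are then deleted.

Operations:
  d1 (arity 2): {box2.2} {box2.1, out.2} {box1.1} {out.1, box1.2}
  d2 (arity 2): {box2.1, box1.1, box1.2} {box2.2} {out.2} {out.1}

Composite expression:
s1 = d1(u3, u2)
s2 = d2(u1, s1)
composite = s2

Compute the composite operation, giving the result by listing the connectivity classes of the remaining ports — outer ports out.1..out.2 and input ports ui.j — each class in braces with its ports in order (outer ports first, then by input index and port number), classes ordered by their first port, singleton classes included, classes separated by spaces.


{out.1} {out.2} {u1.1, u1.2, u3.2} {u2.1} {u2.2} {u3.1}

Reachability decides: close wires over d2-identified ports.
the subtree at d1 composes to {out.1, u3.2} {out.2, u2.1} {u2.2} {u3.1} on (u3, u2); out.j = own outer ports
the subtree at d2 composes to {out.1} {out.2} {u1.1, u1.2, u3.2} {u2.1} {u2.2} {u3.1} on (u1, u3, u2); out.j = own outer ports


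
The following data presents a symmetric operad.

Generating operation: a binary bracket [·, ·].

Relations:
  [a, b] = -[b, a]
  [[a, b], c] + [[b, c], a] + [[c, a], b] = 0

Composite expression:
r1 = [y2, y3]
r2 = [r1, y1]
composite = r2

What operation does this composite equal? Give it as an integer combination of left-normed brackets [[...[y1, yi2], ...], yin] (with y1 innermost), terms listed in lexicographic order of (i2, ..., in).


-[[y1, y2], y3] + [[y1, y3], y2]


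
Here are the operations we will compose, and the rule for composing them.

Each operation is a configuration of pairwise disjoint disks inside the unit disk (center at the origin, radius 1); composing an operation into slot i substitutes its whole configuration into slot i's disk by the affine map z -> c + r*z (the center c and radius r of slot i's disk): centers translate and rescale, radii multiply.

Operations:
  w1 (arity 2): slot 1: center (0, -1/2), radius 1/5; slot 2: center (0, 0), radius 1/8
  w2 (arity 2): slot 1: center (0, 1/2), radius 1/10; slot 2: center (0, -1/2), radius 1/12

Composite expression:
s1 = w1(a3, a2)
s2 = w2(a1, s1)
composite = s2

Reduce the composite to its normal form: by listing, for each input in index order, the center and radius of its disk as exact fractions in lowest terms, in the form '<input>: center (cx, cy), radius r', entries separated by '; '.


Each a-disk chains the slot maps above it in w2; radii multiply.
for a1, the 1-step affine chain lands on center (0, 1/2), radius 1/10
for a3, the 2-step affine chain lands on center (0, -13/24), radius 1/60
for a2, the 2-step affine chain lands on center (0, -1/2), radius 1/96

a1: center (0, 1/2), radius 1/10; a2: center (0, -1/2), radius 1/96; a3: center (0, -13/24), radius 1/60


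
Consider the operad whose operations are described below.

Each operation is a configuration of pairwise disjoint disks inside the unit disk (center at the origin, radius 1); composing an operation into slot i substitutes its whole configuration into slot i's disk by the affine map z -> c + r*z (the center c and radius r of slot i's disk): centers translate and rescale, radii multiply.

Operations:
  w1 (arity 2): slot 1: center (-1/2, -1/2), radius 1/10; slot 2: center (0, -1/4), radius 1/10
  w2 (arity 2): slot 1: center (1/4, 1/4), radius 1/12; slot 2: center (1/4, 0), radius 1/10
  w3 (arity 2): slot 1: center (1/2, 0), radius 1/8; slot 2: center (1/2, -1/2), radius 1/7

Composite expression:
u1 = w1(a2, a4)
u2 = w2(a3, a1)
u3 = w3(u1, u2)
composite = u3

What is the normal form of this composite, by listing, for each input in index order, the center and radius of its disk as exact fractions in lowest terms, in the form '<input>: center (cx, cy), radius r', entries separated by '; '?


Follow each a-input down from w3: c' goes to c + r*c', radius to r*r'.
input a2: applying the 2 nested substitutions gives center (7/16, -1/16), radius 1/80
input a4: applying the 2 nested substitutions gives center (1/2, -1/32), radius 1/80
input a3: applying the 2 nested substitutions gives center (15/28, -13/28), radius 1/84
input a1: applying the 2 nested substitutions gives center (15/28, -1/2), radius 1/70

a1: center (15/28, -1/2), radius 1/70; a2: center (7/16, -1/16), radius 1/80; a3: center (15/28, -13/28), radius 1/84; a4: center (1/2, -1/32), radius 1/80


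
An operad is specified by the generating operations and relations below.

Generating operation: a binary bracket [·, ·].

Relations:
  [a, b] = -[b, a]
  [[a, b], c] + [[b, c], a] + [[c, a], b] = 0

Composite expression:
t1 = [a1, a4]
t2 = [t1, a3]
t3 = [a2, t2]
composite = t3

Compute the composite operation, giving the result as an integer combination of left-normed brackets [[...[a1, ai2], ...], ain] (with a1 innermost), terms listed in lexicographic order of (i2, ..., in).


-[[[a1, a4], a3], a2]

Expand each bracket as ab - ba; the a1-initial words give the coefficients.
Composite bracket: [a2, [[a1, a4], a3]]
Under [a, b] = ab - ba we get 8 signed associative words (2^3 = 8).
Words beginning with a1 determine it all:
  sign of a1a4a3a2 is -1, so it contributes -[[[a1, a4], a3], a2]


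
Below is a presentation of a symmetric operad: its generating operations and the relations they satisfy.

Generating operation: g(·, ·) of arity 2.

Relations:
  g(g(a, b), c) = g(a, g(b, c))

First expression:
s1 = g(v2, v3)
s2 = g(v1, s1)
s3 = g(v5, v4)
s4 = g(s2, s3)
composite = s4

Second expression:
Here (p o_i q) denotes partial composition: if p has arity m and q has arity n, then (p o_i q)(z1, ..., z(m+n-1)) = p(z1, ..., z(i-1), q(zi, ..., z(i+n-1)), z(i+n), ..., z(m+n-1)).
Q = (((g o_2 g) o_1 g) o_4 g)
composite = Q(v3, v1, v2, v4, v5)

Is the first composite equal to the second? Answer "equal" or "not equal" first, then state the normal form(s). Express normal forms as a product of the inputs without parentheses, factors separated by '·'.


not equal; first: v1 · v2 · v3 · v5 · v4; second: v3 · v1 · v2 · v4 · v5

Reducing the first expression gives v1 · v2 · v3 · v5 · v4
Reducing the second expression gives v3 · v1 · v2 · v4 · v5
Different reductions; not equal.


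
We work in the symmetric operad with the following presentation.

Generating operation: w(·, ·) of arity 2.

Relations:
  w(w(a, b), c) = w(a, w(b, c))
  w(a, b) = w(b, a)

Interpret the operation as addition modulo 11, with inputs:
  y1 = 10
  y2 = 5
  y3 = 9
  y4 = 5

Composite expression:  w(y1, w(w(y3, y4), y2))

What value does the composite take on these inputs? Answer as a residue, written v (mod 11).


7 (mod 11)

w(y3, y4) = 3
w(w(y3, y4), y2) = 8
w(y1, w(w(y3, y4), y2)) = 7


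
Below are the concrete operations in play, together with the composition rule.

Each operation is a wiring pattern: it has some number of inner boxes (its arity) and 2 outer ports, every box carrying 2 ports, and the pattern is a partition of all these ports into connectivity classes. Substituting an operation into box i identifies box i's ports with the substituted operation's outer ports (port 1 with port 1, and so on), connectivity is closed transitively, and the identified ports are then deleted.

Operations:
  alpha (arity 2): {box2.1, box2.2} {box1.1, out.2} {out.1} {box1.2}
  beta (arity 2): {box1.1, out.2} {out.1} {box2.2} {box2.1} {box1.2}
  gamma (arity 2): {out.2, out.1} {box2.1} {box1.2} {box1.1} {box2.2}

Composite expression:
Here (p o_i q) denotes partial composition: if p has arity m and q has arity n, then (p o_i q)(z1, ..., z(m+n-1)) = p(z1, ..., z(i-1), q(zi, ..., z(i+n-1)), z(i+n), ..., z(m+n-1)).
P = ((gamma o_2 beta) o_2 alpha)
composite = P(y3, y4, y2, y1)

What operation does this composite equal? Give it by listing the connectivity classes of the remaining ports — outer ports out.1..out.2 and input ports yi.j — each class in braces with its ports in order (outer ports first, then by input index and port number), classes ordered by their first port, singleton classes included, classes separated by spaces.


{out.1, out.2} {y1.1} {y1.2} {y2.1, y2.2} {y3.1} {y3.2} {y4.1} {y4.2}

Two ports join when wires chain via gamma-identified ports.
after alpha, the pattern on (y4, y2) reads {out.1} {out.2, y4.1} {y2.1, y2.2} {y4.2} (out.j = its outer ports)
after beta, the pattern on (y4, y2, y1) reads {out.1} {out.2} {y1.1} {y1.2} {y2.1, y2.2} {y4.1} {y4.2} (out.j = its outer ports)
after gamma, the pattern on (y3, y4, y2, y1) reads {out.1, out.2} {y1.1} {y1.2} {y2.1, y2.2} {y3.1} {y3.2} {y4.1} {y4.2} (out.j = its outer ports)


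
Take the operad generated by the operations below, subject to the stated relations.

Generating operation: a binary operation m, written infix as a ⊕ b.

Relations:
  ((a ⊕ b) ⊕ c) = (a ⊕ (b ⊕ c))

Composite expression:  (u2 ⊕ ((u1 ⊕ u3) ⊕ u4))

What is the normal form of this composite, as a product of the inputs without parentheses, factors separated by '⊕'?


u2 ⊕ u1 ⊕ u3 ⊕ u4

Key point: m is associative — brackets drop, the u-order remains.
(u1 ⊕ u3) linearizes to u1 ⊕ u3
((u1 ⊕ u3) ⊕ u4) linearizes to u1 ⊕ u3 ⊕ u4
(u2 ⊕ ((u1 ⊕ u3) ⊕ u4)) linearizes to u2 ⊕ u1 ⊕ u3 ⊕ u4


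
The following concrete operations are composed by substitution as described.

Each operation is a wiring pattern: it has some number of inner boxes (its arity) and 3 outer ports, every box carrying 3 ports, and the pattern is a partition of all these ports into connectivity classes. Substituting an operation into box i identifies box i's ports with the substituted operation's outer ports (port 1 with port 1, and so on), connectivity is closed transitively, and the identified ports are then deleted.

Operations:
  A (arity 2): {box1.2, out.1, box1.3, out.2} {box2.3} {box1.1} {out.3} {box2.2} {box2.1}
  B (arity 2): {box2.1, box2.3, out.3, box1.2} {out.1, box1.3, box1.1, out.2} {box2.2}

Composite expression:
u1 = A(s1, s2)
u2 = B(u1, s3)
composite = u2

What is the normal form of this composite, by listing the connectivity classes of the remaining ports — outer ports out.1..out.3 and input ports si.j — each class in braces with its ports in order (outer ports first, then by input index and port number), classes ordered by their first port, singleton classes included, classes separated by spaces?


Treat the ports identified at B as solder joints: merge, then drop.
A over (s1, s2) gives {out.1, out.2, s1.2, s1.3} {out.3} {s1.1} {s2.1} {s2.2} {s2.3}, out.j being that stage's outer ports
B over (s1, s2, s3) gives {out.1, out.2, out.3, s1.2, s1.3, s3.1, s3.3} {s1.1} {s2.1} {s2.2} {s2.3} {s3.2}, out.j being that stage's outer ports

{out.1, out.2, out.3, s1.2, s1.3, s3.1, s3.3} {s1.1} {s2.1} {s2.2} {s2.3} {s3.2}


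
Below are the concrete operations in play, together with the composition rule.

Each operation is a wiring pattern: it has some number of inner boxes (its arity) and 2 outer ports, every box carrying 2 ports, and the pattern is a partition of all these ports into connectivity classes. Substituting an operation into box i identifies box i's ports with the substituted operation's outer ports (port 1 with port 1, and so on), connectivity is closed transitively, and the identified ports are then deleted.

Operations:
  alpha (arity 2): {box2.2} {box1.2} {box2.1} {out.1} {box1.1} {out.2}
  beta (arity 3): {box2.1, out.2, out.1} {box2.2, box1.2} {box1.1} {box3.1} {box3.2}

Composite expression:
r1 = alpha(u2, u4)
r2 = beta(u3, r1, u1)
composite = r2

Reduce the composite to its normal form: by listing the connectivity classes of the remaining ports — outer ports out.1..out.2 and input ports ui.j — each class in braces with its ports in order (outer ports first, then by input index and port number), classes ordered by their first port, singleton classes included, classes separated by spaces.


{out.1, out.2} {u1.1} {u1.2} {u2.1} {u2.2} {u3.1} {u3.2} {u4.1} {u4.2}

Treat the ports identified at beta as solder joints: merge, then drop.
through alpha, on inputs (u2, u4): {out.1} {out.2} {u2.1} {u2.2} {u4.1} {u4.2} (out.j = stage outer ports)
through beta, on inputs (u3, u2, u4, u1): {out.1, out.2} {u1.1} {u1.2} {u2.1} {u2.2} {u3.1} {u3.2} {u4.1} {u4.2} (out.j = stage outer ports)


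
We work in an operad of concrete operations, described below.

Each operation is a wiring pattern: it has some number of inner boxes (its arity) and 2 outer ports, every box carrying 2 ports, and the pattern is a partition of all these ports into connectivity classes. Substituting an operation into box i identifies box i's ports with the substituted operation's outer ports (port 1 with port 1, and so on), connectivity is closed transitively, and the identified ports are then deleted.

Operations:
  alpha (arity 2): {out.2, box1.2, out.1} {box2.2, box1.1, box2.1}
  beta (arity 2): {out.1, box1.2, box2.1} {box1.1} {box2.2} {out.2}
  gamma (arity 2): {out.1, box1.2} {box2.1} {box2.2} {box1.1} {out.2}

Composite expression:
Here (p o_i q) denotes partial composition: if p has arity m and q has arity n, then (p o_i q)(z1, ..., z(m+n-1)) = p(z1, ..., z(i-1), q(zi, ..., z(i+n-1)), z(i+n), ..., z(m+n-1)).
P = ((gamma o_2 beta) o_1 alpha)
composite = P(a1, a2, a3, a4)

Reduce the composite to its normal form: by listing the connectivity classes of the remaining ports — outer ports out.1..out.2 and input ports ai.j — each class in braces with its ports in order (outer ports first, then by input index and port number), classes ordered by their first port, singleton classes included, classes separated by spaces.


Substituting into gamma glues patterns; closure does the rest.
after alpha, the pattern on (a1, a2) reads {out.1, out.2, a1.2} {a1.1, a2.1, a2.2} (out.j = its outer ports)
after beta, the pattern on (a3, a4) reads {out.1, a3.2, a4.1} {out.2} {a3.1} {a4.2} (out.j = its outer ports)
after gamma, the pattern on (a1, a2, a3, a4) reads {out.1, a1.2} {out.2} {a1.1, a2.1, a2.2} {a3.1} {a3.2, a4.1} {a4.2} (out.j = its outer ports)

{out.1, a1.2} {out.2} {a1.1, a2.1, a2.2} {a3.1} {a3.2, a4.1} {a4.2}


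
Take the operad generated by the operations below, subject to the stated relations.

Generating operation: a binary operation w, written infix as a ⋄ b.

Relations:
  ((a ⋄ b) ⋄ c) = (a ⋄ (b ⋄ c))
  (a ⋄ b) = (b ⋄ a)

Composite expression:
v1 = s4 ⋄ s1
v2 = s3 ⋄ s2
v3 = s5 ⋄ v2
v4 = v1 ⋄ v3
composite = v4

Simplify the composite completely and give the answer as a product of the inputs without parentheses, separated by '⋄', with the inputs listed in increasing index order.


s1 ⋄ s2 ⋄ s3 ⋄ s4 ⋄ s5

With w associative and commutative, the s-input set is all that matters.
(s4 ⋄ s1) spells out as s4 ⋄ s1
(s3 ⋄ s2) spells out as s3 ⋄ s2
(s5 ⋄ (s3 ⋄ s2)) spells out as s5 ⋄ s3 ⋄ s2
((s4 ⋄ s1) ⋄ (s5 ⋄ (s3 ⋄ s2))) spells out as s4 ⋄ s1 ⋄ s5 ⋄ s3 ⋄ s2
putting the inputs in ascending order: s1 ⋄ s2 ⋄ s3 ⋄ s4 ⋄ s5


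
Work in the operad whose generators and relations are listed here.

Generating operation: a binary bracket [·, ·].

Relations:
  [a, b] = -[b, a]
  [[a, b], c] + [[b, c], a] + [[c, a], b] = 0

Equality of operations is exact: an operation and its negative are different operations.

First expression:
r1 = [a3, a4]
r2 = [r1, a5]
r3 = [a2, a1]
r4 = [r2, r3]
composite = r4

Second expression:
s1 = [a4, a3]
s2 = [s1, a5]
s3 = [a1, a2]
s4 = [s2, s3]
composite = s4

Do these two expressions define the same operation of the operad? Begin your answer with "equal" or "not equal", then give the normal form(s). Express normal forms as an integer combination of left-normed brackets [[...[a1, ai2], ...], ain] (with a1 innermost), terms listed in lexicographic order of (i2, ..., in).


equal; both compose to [[[[a1, a2], a3], a4], a5] - [[[[a1, a2], a4], a3], a5] - [[[[a1, a2], a5], a3], a4] + [[[[a1, a2], a5], a4], a3]

The first composite normalizes to [[[[a1, a2], a3], a4], a5] - [[[[a1, a2], a4], a3], a5] - [[[[a1, a2], a5], a3], a4] + [[[[a1, a2], a5], a4], a3]
The second composite normalizes to [[[[a1, a2], a3], a4], a5] - [[[[a1, a2], a4], a3], a5] - [[[[a1, a2], a5], a3], a4] + [[[[a1, a2], a5], a4], a3]
The forms coincide; equal.


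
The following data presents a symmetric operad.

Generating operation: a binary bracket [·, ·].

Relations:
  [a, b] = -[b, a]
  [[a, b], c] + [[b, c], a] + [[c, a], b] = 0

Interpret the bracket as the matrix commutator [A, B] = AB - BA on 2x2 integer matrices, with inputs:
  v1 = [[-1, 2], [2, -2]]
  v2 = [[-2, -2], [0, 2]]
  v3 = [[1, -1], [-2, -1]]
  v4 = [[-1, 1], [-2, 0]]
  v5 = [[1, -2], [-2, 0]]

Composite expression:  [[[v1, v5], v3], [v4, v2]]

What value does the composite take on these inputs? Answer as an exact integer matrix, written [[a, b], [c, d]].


[v1, v5] = [[0, -4], [4, 0]]
[[v1, v5], v3] = [[12, 8], [8, -12]]
[v4, v2] = [[-4, 6], [8, 4]]
[[[v1, v5], v3], [v4, v2]] = [[16, 208], [-256, -16]]

[[16, 208], [-256, -16]]


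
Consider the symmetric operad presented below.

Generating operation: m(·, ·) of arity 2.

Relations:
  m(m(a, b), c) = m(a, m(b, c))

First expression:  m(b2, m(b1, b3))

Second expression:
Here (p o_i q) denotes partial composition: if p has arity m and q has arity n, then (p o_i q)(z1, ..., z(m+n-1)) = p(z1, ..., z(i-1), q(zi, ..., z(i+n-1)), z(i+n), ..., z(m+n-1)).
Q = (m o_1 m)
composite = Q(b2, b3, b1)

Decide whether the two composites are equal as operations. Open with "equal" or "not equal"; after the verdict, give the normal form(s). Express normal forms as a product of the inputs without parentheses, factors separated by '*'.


not equal; the first gives b2 * b1 * b3 and the second b2 * b3 * b1

The first composite normalizes to b2 * b1 * b3
The second composite normalizes to b2 * b3 * b1
The forms do not match — not equal.


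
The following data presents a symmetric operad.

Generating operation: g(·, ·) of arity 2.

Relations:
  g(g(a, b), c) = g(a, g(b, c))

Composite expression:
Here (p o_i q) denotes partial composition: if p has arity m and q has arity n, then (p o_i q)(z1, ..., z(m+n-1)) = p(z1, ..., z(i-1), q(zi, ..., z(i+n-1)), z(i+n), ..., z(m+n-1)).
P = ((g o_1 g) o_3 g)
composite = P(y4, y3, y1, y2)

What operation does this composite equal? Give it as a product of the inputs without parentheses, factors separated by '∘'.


y4 ∘ y3 ∘ y1 ∘ y2

All parenthesizations of g agree; list the y-inputs left to right.
g(y4, y3) spells out as y4 ∘ y3
g(y1, y2) spells out as y1 ∘ y2
g(g(y4, y3), g(y1, y2)) spells out as y4 ∘ y3 ∘ y1 ∘ y2


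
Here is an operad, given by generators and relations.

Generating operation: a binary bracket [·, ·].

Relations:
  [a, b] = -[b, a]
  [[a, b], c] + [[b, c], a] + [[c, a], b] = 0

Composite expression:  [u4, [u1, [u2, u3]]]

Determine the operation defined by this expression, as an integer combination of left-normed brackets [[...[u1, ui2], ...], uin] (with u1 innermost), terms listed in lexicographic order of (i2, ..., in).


-[[[u1, u2], u3], u4] + [[[u1, u3], u2], u4]

Skip Jacobi rewriting: expand, keep u1-initial words, read off terms.
Composite bracket: [u4, [u1, [u2, u3]]]
Expanding via [a, b] = ab - ba: 8 signed words (2^3 = 8).
Collect the words opening with u1:
  u1u2u3u4 (sign -1) contributes -[[[u1, u2], u3], u4]
  u1u3u2u4 (sign +1) contributes +[[[u1, u3], u2], u4]


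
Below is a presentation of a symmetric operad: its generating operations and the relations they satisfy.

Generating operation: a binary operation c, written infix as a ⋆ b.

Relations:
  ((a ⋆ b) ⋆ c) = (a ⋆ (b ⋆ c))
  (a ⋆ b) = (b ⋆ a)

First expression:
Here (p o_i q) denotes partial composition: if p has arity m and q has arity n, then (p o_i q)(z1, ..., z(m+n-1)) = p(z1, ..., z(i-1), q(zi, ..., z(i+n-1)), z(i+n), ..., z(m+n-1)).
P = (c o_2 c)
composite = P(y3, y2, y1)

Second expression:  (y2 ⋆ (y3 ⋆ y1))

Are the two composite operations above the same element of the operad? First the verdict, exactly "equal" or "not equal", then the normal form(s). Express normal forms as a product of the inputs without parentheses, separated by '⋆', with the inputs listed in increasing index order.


equal: each reduces to y1 ⋆ y2 ⋆ y3

In normal form, the first expression is y1 ⋆ y2 ⋆ y3
In normal form, the second expression is y1 ⋆ y2 ⋆ y3
Identical normal forms: equal.


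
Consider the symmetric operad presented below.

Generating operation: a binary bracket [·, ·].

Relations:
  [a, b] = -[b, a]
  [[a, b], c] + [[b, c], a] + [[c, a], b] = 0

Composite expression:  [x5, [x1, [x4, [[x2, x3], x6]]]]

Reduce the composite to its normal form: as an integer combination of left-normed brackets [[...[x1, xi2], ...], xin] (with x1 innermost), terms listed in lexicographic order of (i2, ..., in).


Antisymmetry and Jacobi reduce to x1-anchored left-normed brackets.
Composite bracket: [x5, [x1, [x4, [[x2, x3], x6]]]]
Applying ab - ba throughout gives 32 signed words (2^5 = 32).
The x1-initial words carry the normal form:
  x1x2x3x6x4x5 appears with sign +1, giving the term +[[[[[x1, x2], x3], x6], x4], x5]
  x1x3x2x6x4x5 appears with sign -1, giving the term -[[[[[x1, x3], x2], x6], x4], x5]
  x1x4x2x3x6x5 appears with sign -1, giving the term -[[[[[x1, x4], x2], x3], x6], x5]
  x1x4x3x2x6x5 appears with sign +1, giving the term +[[[[[x1, x4], x3], x2], x6], x5]
  x1x4x6x2x3x5 appears with sign +1, giving the term +[[[[[x1, x4], x6], x2], x3], x5]
  x1x4x6x3x2x5 appears with sign -1, giving the term -[[[[[x1, x4], x6], x3], x2], x5]
  x1x6x2x3x4x5 appears with sign -1, giving the term -[[[[[x1, x6], x2], x3], x4], x5]
  x1x6x3x2x4x5 appears with sign +1, giving the term +[[[[[x1, x6], x3], x2], x4], x5]

[[[[[x1, x2], x3], x6], x4], x5] - [[[[[x1, x3], x2], x6], x4], x5] - [[[[[x1, x4], x2], x3], x6], x5] + [[[[[x1, x4], x3], x2], x6], x5] + [[[[[x1, x4], x6], x2], x3], x5] - [[[[[x1, x4], x6], x3], x2], x5] - [[[[[x1, x6], x2], x3], x4], x5] + [[[[[x1, x6], x3], x2], x4], x5]


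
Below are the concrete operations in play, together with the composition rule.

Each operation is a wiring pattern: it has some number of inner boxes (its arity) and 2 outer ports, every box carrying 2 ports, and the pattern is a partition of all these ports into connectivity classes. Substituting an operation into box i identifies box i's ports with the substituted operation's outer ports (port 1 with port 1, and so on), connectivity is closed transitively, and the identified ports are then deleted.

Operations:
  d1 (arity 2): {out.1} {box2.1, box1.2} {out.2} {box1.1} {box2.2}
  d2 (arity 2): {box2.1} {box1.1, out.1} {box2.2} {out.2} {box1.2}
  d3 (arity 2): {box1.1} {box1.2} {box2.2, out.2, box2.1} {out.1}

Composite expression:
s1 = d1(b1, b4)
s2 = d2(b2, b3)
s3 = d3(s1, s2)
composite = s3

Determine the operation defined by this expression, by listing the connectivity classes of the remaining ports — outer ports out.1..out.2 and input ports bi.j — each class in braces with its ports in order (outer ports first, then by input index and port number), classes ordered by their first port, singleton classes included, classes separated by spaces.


After gluing at d3, chains via deleted ports link the b-ports.
through d1, on inputs (b1, b4): {out.1} {out.2} {b1.1} {b1.2, b4.1} {b4.2} (out.j = stage outer ports)
through d2, on inputs (b2, b3): {out.1, b2.1} {out.2} {b2.2} {b3.1} {b3.2} (out.j = stage outer ports)
through d3, on inputs (b1, b4, b2, b3): {out.1} {out.2, b2.1} {b1.1} {b1.2, b4.1} {b2.2} {b3.1} {b3.2} {b4.2} (out.j = stage outer ports)

{out.1} {out.2, b2.1} {b1.1} {b1.2, b4.1} {b2.2} {b3.1} {b3.2} {b4.2}


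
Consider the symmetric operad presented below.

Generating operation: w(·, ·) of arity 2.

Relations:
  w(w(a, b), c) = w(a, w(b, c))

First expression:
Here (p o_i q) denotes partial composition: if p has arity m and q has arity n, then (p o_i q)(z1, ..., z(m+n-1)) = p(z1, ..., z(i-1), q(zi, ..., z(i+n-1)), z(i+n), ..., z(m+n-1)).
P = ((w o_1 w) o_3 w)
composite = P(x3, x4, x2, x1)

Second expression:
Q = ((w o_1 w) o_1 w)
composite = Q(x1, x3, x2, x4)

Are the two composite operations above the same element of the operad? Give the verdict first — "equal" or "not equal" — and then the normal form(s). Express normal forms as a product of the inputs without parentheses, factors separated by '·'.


not equal; first: x3 · x4 · x2 · x1; second: x1 · x3 · x2 · x4

Reducing the first expression gives x3 · x4 · x2 · x1
Reducing the second expression gives x1 · x3 · x2 · x4
Distinct normal forms: not equal.


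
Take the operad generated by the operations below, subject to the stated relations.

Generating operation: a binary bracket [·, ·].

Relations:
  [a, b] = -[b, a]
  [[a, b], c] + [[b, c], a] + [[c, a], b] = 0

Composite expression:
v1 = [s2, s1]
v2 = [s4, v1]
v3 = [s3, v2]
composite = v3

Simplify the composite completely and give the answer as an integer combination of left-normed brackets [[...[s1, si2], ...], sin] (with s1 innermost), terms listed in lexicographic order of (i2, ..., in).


Expand each bracket as ab - ba; the s1-initial words give the coefficients.
Composite bracket: [s3, [s4, [s2, s1]]]
Under [a, b] = ab - ba we get 8 signed associative words (2^3 = 8).
The s1-initial words carry the normal form:
  s1s2s4s3 appears with sign -1, giving the term -[[[s1, s2], s4], s3]

-[[[s1, s2], s4], s3]


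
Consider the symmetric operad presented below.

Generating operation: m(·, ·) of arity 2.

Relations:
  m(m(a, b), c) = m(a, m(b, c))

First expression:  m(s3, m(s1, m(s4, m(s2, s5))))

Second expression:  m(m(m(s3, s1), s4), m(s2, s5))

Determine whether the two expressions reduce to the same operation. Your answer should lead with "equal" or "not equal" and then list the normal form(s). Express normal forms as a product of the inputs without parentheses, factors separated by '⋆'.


equal: each reduces to s3 ⋆ s1 ⋆ s4 ⋆ s2 ⋆ s5

Normal form of the first expression: s3 ⋆ s1 ⋆ s4 ⋆ s2 ⋆ s5
Normal form of the second expression: s3 ⋆ s1 ⋆ s4 ⋆ s2 ⋆ s5
Identical normal forms: equal.


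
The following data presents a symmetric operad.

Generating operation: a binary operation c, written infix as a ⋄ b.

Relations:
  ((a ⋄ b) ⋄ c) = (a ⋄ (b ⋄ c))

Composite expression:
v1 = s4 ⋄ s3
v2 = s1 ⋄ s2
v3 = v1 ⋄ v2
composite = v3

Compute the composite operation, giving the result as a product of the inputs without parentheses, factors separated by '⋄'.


s4 ⋄ s3 ⋄ s1 ⋄ s2


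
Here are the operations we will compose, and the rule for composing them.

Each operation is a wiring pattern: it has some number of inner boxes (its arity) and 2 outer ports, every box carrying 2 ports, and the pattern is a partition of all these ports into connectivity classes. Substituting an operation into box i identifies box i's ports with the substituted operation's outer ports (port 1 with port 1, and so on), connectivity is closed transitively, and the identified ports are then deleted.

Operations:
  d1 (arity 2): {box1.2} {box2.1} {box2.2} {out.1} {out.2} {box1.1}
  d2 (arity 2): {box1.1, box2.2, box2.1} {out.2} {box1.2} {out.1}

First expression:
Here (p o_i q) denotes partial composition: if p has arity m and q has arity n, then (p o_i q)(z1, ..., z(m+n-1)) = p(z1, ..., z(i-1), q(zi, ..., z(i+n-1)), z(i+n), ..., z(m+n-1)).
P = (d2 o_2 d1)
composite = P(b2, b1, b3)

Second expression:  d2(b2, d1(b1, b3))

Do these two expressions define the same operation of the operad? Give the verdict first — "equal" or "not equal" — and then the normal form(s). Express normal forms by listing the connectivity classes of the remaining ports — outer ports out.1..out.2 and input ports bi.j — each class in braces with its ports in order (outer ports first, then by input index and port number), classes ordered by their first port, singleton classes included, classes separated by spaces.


equal: each reduces to {out.1} {out.2} {b1.1} {b1.2} {b2.1} {b2.2} {b3.1} {b3.2}

Reducing the first expression gives {out.1} {out.2} {b1.1} {b1.2} {b2.1} {b2.2} {b3.1} {b3.2}
Reducing the second expression gives {out.1} {out.2} {b1.1} {b1.2} {b2.1} {b2.2} {b3.1} {b3.2}
Same normal form: equal.


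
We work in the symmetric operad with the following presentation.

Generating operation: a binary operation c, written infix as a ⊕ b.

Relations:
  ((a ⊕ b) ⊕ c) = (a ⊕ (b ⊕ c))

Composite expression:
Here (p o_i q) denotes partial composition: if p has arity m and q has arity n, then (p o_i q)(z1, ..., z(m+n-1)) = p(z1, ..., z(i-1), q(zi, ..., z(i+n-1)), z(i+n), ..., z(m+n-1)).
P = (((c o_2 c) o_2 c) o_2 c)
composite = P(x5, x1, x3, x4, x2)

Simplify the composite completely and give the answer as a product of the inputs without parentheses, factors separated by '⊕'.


x5 ⊕ x1 ⊕ x3 ⊕ x4 ⊕ x2

The c-tree's shape is irrelevant; the x-reading-order decides.
(x1 ⊕ x3) reduces to x1 ⊕ x3
((x1 ⊕ x3) ⊕ x4) reduces to x1 ⊕ x3 ⊕ x4
(((x1 ⊕ x3) ⊕ x4) ⊕ x2) reduces to x1 ⊕ x3 ⊕ x4 ⊕ x2
(x5 ⊕ (((x1 ⊕ x3) ⊕ x4) ⊕ x2)) reduces to x5 ⊕ x1 ⊕ x3 ⊕ x4 ⊕ x2


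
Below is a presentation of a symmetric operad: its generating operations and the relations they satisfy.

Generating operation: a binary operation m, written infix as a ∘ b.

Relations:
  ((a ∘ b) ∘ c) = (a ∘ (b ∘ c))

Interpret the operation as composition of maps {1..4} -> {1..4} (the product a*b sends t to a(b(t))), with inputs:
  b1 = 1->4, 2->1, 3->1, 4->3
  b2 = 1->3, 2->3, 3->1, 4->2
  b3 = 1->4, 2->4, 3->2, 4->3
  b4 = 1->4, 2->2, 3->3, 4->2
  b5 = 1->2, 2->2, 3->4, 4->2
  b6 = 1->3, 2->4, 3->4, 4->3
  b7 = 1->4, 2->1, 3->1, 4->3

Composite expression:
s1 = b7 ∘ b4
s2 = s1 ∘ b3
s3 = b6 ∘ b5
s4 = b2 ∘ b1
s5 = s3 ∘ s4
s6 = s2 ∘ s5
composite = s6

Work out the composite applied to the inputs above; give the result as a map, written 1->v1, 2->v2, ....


1->1, 2->1, 3->1, 4->1

(b7 ∘ b4) = 1->3, 2->1, 3->1, 4->1
((b7 ∘ b4) ∘ b3) = 1->1, 2->1, 3->1, 4->1
(b6 ∘ b5) = 1->4, 2->4, 3->3, 4->4
(b2 ∘ b1) = 1->2, 2->3, 3->3, 4->1
((b6 ∘ b5) ∘ (b2 ∘ b1)) = 1->4, 2->3, 3->3, 4->4
(((b7 ∘ b4) ∘ b3) ∘ ((b6 ∘ b5) ∘ (b2 ∘ b1))) = 1->1, 2->1, 3->1, 4->1


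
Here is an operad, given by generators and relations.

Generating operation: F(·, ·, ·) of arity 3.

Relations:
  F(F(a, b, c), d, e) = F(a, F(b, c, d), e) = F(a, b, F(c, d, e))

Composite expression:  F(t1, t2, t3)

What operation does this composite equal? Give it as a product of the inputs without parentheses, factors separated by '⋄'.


Associativity of F dissolves the nesting; only the t-input order survives.
F(t1, t2, t3) flattens to t1 ⋄ t2 ⋄ t3

t1 ⋄ t2 ⋄ t3


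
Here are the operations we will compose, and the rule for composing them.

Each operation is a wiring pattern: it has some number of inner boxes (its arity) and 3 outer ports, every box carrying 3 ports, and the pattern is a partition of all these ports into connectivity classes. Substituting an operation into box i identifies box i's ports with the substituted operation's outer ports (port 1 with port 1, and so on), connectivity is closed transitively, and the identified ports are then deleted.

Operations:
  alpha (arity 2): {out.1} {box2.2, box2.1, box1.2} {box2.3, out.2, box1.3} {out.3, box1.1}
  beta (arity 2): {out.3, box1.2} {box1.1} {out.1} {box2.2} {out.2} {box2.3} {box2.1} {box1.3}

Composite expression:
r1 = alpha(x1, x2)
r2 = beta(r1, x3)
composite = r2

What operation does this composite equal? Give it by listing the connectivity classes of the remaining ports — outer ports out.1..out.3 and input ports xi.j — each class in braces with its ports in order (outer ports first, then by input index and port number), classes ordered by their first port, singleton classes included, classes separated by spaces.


{out.1} {out.2} {out.3, x1.3, x2.3} {x1.1} {x1.2, x2.1, x2.2} {x3.1} {x3.2} {x3.3}

After gluing at beta, chains via deleted ports link the x-ports.
composing alpha on (x1, x2), with out.j its own outer ports: {out.1} {out.2, x1.3, x2.3} {out.3, x1.1} {x1.2, x2.1, x2.2}
composing beta on (x1, x2, x3), with out.j its own outer ports: {out.1} {out.2} {out.3, x1.3, x2.3} {x1.1} {x1.2, x2.1, x2.2} {x3.1} {x3.2} {x3.3}


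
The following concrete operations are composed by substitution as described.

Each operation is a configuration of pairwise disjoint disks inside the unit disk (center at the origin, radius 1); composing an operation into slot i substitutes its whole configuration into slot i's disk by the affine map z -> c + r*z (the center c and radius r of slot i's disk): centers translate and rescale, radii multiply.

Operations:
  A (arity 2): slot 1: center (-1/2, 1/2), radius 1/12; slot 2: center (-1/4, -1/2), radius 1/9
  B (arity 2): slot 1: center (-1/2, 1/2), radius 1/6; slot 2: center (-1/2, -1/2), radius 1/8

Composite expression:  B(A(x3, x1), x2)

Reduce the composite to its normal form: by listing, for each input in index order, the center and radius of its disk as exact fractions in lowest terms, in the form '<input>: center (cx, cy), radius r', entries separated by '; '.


x1: center (-13/24, 5/12), radius 1/54; x2: center (-1/2, -1/2), radius 1/8; x3: center (-7/12, 7/12), radius 1/72


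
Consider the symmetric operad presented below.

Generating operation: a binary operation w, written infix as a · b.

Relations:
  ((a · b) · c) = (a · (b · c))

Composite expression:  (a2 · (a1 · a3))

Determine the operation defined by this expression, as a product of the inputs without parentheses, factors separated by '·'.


Under associativity of w, the answer is the a's in reading order.
(a1 · a3) spells out as a1 · a3
(a2 · (a1 · a3)) spells out as a2 · a1 · a3

a2 · a1 · a3


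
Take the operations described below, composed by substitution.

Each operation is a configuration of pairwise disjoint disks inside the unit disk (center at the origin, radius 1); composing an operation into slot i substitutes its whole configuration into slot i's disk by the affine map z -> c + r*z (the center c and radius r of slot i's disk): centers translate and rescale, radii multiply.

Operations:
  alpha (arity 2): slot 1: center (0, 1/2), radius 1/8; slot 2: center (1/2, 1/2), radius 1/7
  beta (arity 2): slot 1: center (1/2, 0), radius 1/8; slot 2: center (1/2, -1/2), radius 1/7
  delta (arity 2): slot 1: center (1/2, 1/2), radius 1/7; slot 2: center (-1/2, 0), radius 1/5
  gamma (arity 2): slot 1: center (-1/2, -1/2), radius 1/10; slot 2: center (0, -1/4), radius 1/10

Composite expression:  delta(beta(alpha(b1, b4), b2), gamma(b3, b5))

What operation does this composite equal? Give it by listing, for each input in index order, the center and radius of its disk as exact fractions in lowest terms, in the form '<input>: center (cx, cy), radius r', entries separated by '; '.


b1: center (4/7, 57/112), radius 1/448; b2: center (4/7, 3/7), radius 1/49; b3: center (-3/5, -1/10), radius 1/50; b4: center (65/112, 57/112), radius 1/392; b5: center (-1/2, -1/20), radius 1/50

Nesting under delta composes maps z -> c + r*z down each b-path.
input b1: applying the 3 nested substitutions gives center (4/7, 57/112), radius 1/448
input b4: applying the 3 nested substitutions gives center (65/112, 57/112), radius 1/392
input b2: applying the 2 nested substitutions gives center (4/7, 3/7), radius 1/49
input b3: applying the 2 nested substitutions gives center (-3/5, -1/10), radius 1/50
input b5: applying the 2 nested substitutions gives center (-1/2, -1/20), radius 1/50


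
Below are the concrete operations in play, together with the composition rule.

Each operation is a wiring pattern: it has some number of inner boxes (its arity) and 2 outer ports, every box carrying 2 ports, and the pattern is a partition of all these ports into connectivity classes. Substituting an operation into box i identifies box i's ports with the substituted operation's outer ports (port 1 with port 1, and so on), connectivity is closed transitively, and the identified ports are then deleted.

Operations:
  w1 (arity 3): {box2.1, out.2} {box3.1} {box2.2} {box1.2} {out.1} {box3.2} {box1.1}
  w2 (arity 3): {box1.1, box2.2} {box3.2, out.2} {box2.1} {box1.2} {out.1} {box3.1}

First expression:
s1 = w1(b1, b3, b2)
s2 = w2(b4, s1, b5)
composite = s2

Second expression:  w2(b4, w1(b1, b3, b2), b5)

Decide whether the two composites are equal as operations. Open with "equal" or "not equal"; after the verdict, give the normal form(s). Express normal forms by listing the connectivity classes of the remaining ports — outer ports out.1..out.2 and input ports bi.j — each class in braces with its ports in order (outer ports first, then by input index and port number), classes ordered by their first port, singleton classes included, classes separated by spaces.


The first expression, normalized: {out.1} {out.2, b5.2} {b1.1} {b1.2} {b2.1} {b2.2} {b3.1, b4.1} {b3.2} {b4.2} {b5.1}
The second expression, normalized: {out.1} {out.2, b5.2} {b1.1} {b1.2} {b2.1} {b2.2} {b3.1, b4.1} {b3.2} {b4.2} {b5.1}
One common form — equal.

equal; both compose to {out.1} {out.2, b5.2} {b1.1} {b1.2} {b2.1} {b2.2} {b3.1, b4.1} {b3.2} {b4.2} {b5.1}
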